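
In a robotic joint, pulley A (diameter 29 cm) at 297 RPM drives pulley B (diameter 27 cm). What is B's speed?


Given: D1 = 29 cm, w1 = 297 RPM, D2 = 27 cm
Using D1*w1 = D2*w2
w2 = D1*w1 / D2
w2 = 29*297 / 27
w2 = 8613 / 27
w2 = 319 RPM

319 RPM


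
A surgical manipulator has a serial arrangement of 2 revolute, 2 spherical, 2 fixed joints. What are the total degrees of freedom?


Given: serial robot with 2 revolute, 2 spherical, 2 fixed joints
DOF contribution per joint type: revolute=1, prismatic=1, spherical=3, fixed=0
DOF = 2*1 + 2*3 + 2*0
DOF = 8

8


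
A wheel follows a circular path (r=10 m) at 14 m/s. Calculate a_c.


Given: v = 14 m/s, r = 10 m
Using a_c = v^2 / r
a_c = 14^2 / 10
a_c = 196 / 10
a_c = 98/5 m/s^2

98/5 m/s^2


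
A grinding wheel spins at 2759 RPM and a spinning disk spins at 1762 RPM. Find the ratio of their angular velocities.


Given: RPM_A = 2759, RPM_B = 1762
omega = 2*pi*RPM/60, so omega_A/omega_B = RPM_A / RPM_B
omega_A/omega_B = 2759 / 1762
omega_A/omega_B = 2759/1762

2759/1762


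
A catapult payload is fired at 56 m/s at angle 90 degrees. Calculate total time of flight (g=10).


Given: v0 = 56 m/s, theta = 90 deg, g = 10 m/s^2
sin(90) = 1
Using T = 2*v0*sin(theta) / g
T = 2*56*1 / 10
T = 112 / 10
T = 56/5 s

56/5 s


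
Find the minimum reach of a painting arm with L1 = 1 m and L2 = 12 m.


Given: L1 = 1 m, L2 = 12 m
For a 2-link planar arm, min reach = |L1 - L2| (second link folded back)
Min reach = |1 - 12|
Min reach = 11 m

11 m


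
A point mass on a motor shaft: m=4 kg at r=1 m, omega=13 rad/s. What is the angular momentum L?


Given: m = 4 kg, r = 1 m, omega = 13 rad/s
For a point mass: I = m*r^2
I = 4*1^2 = 4*1 = 4
L = I*omega = 4*13
L = 52 kg*m^2/s

52 kg*m^2/s


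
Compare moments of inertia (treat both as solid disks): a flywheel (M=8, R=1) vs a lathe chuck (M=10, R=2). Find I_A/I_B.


Given: M1=8 kg, R1=1 m, M2=10 kg, R2=2 m
For a disk: I = (1/2)*M*R^2, so I_A/I_B = (M1*R1^2)/(M2*R2^2)
M1*R1^2 = 8*1 = 8
M2*R2^2 = 10*4 = 40
I_A/I_B = 8/40 = 1/5

1/5


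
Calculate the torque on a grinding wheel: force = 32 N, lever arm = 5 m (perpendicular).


Given: F = 32 N, r = 5 m, angle = 90 deg (perpendicular)
Using tau = F * r * sin(90)
sin(90) = 1
tau = 32 * 5 * 1
tau = 160 Nm

160 Nm


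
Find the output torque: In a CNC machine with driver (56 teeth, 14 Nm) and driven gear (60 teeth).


Given: N1 = 56, N2 = 60, T1 = 14 Nm
Using T2/T1 = N2/N1
T2 = T1 * N2 / N1
T2 = 14 * 60 / 56
T2 = 840 / 56
T2 = 15 Nm

15 Nm


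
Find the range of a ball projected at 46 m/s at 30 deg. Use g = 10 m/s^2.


Given: v0 = 46 m/s, theta = 30 deg, g = 10 m/s^2
sin(2*30) = sin(60) = sqrt(3)/2
Using R = v0^2 * sin(2*theta) / g
R = 46^2 * (sqrt(3)/2) / 10
R = 2116 * sqrt(3) / 20
R = 529/5*sqrt(3) m

529/5*sqrt(3) m


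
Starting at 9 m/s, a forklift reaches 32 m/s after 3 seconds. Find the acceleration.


Given: initial velocity v0 = 9 m/s, final velocity v = 32 m/s, time t = 3 s
Using a = (v - v0) / t
a = (32 - 9) / 3
a = 23 / 3
a = 23/3 m/s^2

23/3 m/s^2


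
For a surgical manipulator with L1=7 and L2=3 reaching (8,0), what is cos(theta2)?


Given: L1 = 7, L2 = 3, target (x, y) = (8, 0)
Using cos(theta2) = (x^2 + y^2 - L1^2 - L2^2) / (2*L1*L2)
x^2 + y^2 = 8^2 + 0 = 64
L1^2 + L2^2 = 49 + 9 = 58
Numerator = 64 - 58 = 6
Denominator = 2*7*3 = 42
cos(theta2) = 6/42 = 1/7

1/7


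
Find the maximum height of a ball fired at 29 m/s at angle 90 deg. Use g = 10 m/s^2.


Given: v0 = 29 m/s, theta = 90 deg, g = 10 m/s^2
sin^2(90) = 1
Using H = v0^2 * sin^2(theta) / (2*g)
H = 29^2 * 1 / (2*10)
H = 841 * 1 / 20
H = 841 / 20
H = 841/20 m

841/20 m


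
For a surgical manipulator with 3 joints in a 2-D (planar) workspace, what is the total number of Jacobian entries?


Given: task space dimension = 2, joints = 3
Jacobian is a 2 x 3 matrix
Total entries = rows * columns
Total = 2 * 3
Total = 6

6


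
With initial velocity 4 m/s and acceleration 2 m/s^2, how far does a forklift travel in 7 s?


Given: v0 = 4 m/s, a = 2 m/s^2, t = 7 s
Using s = v0*t + (1/2)*a*t^2
s = 4*7 + (1/2)*2*7^2
s = 28 + (1/2)*98
s = 28 + 49
s = 77

77 m


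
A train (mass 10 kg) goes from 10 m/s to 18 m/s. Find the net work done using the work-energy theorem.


Given: m = 10 kg, v0 = 10 m/s, v = 18 m/s
Using W = (1/2)*m*(v^2 - v0^2)
v^2 = 18^2 = 324
v0^2 = 10^2 = 100
v^2 - v0^2 = 324 - 100 = 224
W = (1/2)*10*224 = 1120 J

1120 J


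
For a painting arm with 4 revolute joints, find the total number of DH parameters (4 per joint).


Given: 4 joints, 4 DH parameters per joint (d, theta, a, alpha)
Total DH parameters = number_of_joints * 4
Total = 4 * 4
Total = 16

16


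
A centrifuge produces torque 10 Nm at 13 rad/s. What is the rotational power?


Given: tau = 10 Nm, omega = 13 rad/s
Using P = tau * omega
P = 10 * 13
P = 130 W

130 W


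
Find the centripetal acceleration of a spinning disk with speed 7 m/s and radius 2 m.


Given: v = 7 m/s, r = 2 m
Using a_c = v^2 / r
a_c = 7^2 / 2
a_c = 49 / 2
a_c = 49/2 m/s^2

49/2 m/s^2


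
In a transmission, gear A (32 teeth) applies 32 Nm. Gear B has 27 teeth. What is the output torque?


Given: N1 = 32, N2 = 27, T1 = 32 Nm
Using T2/T1 = N2/N1
T2 = T1 * N2 / N1
T2 = 32 * 27 / 32
T2 = 864 / 32
T2 = 27 Nm

27 Nm


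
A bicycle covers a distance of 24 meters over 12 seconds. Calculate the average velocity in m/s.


Given: distance d = 24 m, time t = 12 s
Using v = d / t
v = 24 / 12
v = 2 m/s

2 m/s


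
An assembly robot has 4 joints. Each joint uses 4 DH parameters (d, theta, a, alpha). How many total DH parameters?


Given: 4 joints, 4 DH parameters per joint (d, theta, a, alpha)
Total DH parameters = number_of_joints * 4
Total = 4 * 4
Total = 16

16


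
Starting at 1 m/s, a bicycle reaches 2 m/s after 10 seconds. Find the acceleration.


Given: initial velocity v0 = 1 m/s, final velocity v = 2 m/s, time t = 10 s
Using a = (v - v0) / t
a = (2 - 1) / 10
a = 1 / 10
a = 1/10 m/s^2

1/10 m/s^2


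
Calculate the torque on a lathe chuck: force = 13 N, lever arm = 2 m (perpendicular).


Given: F = 13 N, r = 2 m, angle = 90 deg (perpendicular)
Using tau = F * r * sin(90)
sin(90) = 1
tau = 13 * 2 * 1
tau = 26 Nm

26 Nm


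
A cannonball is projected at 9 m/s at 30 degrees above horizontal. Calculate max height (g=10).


Given: v0 = 9 m/s, theta = 30 deg, g = 10 m/s^2
sin^2(30) = 1/4
Using H = v0^2 * sin^2(theta) / (2*g)
H = 9^2 * 1/4 / (2*10)
H = 81 * 1/4 / 20
H = 81/4 / 20
H = 81/80 m

81/80 m


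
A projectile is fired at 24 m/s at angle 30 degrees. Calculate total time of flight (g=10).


Given: v0 = 24 m/s, theta = 30 deg, g = 10 m/s^2
sin(30) = 1/2
Using T = 2*v0*sin(theta) / g
T = 2*24*1/2 / 10
T = 24 / 10
T = 12/5 s

12/5 s


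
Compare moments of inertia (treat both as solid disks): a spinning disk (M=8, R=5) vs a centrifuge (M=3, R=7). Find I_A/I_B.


Given: M1=8 kg, R1=5 m, M2=3 kg, R2=7 m
For a disk: I = (1/2)*M*R^2, so I_A/I_B = (M1*R1^2)/(M2*R2^2)
M1*R1^2 = 8*25 = 200
M2*R2^2 = 3*49 = 147
I_A/I_B = 200/147 = 200/147

200/147


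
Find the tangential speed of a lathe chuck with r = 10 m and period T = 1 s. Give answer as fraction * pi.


Given: radius r = 10 m, period T = 1 s
Using v = 2*pi*r / T
v = 2*pi*10 / 1
v = 20*pi / 1
v = 20*pi m/s

20*pi m/s


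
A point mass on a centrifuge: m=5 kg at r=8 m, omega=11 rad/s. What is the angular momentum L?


Given: m = 5 kg, r = 8 m, omega = 11 rad/s
For a point mass: I = m*r^2
I = 5*8^2 = 5*64 = 320
L = I*omega = 320*11
L = 3520 kg*m^2/s

3520 kg*m^2/s


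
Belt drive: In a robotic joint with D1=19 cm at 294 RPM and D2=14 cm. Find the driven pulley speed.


Given: D1 = 19 cm, w1 = 294 RPM, D2 = 14 cm
Using D1*w1 = D2*w2
w2 = D1*w1 / D2
w2 = 19*294 / 14
w2 = 5586 / 14
w2 = 399 RPM

399 RPM


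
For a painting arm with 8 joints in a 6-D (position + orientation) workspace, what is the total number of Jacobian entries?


Given: task space dimension = 6, joints = 8
Jacobian is a 6 x 8 matrix
Total entries = rows * columns
Total = 6 * 8
Total = 48

48


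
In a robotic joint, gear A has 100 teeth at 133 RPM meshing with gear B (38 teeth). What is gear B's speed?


Given: N1 = 100 teeth, w1 = 133 RPM, N2 = 38 teeth
Using N1*w1 = N2*w2
w2 = N1*w1 / N2
w2 = 100*133 / 38
w2 = 13300 / 38
w2 = 350 RPM

350 RPM


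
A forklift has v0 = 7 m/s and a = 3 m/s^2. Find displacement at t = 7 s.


Given: v0 = 7 m/s, a = 3 m/s^2, t = 7 s
Using s = v0*t + (1/2)*a*t^2
s = 7*7 + (1/2)*3*7^2
s = 49 + (1/2)*147
s = 49 + 147/2
s = 245/2

245/2 m


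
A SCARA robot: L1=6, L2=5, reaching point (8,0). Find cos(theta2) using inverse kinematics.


Given: L1 = 6, L2 = 5, target (x, y) = (8, 0)
Using cos(theta2) = (x^2 + y^2 - L1^2 - L2^2) / (2*L1*L2)
x^2 + y^2 = 8^2 + 0 = 64
L1^2 + L2^2 = 36 + 25 = 61
Numerator = 64 - 61 = 3
Denominator = 2*6*5 = 60
cos(theta2) = 3/60 = 1/20

1/20


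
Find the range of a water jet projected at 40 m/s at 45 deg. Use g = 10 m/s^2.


Given: v0 = 40 m/s, theta = 45 deg, g = 10 m/s^2
sin(2*45) = sin(90) = 1
Using R = v0^2 * sin(2*theta) / g
R = 40^2 * 1 / 10
R = 1600 / 10
R = 160 m

160 m


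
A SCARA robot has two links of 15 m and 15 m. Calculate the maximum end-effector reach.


Given: L1 = 15 m, L2 = 15 m
For a 2-link planar arm, max reach = L1 + L2 (fully extended)
Max reach = 15 + 15
Max reach = 30 m

30 m


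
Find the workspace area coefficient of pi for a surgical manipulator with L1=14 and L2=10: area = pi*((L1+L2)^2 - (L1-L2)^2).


Given: L1 = 14, L2 = 10
(L1+L2)^2 = (24)^2 = 576
(L1-L2)^2 = (4)^2 = 16
Difference = 576 - 16 = 560
This equals 4*L1*L2 = 4*14*10 = 560
Workspace area = 560*pi

560


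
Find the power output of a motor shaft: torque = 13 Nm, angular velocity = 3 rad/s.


Given: tau = 13 Nm, omega = 3 rad/s
Using P = tau * omega
P = 13 * 3
P = 39 W

39 W


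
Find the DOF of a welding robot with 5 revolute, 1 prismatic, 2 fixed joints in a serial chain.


Given: serial robot with 5 revolute, 1 prismatic, 2 fixed joints
DOF contribution per joint type: revolute=1, prismatic=1, spherical=3, fixed=0
DOF = 5*1 + 1*1 + 2*0
DOF = 6

6


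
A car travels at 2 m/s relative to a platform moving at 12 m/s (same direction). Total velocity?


Given: object velocity = 2 m/s, platform velocity = 12 m/s (same direction)
Using classical velocity addition: v_total = v_object + v_platform
v_total = 2 + 12
v_total = 14 m/s

14 m/s


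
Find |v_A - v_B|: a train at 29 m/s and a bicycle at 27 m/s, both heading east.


Given: v_A = 29 m/s east, v_B = 27 m/s east
Both move in the same direction; relative speed = |v_A - v_B|
|29 - 27| = |2|
= 2 m/s

2 m/s


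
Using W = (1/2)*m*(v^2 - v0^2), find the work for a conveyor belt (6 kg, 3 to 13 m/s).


Given: m = 6 kg, v0 = 3 m/s, v = 13 m/s
Using W = (1/2)*m*(v^2 - v0^2)
v^2 = 13^2 = 169
v0^2 = 3^2 = 9
v^2 - v0^2 = 169 - 9 = 160
W = (1/2)*6*160 = 480 J

480 J


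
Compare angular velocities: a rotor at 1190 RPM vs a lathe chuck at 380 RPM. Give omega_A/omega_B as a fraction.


Given: RPM_A = 1190, RPM_B = 380
omega = 2*pi*RPM/60, so omega_A/omega_B = RPM_A / RPM_B
omega_A/omega_B = 1190 / 380
omega_A/omega_B = 119/38

119/38


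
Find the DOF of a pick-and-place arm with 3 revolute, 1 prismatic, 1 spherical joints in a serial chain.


Given: serial robot with 3 revolute, 1 prismatic, 1 spherical joints
DOF contribution per joint type: revolute=1, prismatic=1, spherical=3, fixed=0
DOF = 3*1 + 1*1 + 1*3
DOF = 7

7


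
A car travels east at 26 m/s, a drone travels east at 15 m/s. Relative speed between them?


Given: v_A = 26 m/s east, v_B = 15 m/s east
Both move in the same direction; relative speed = |v_A - v_B|
|26 - 15| = |11|
= 11 m/s

11 m/s


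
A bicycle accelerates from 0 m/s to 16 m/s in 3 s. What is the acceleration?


Given: initial velocity v0 = 0 m/s, final velocity v = 16 m/s, time t = 3 s
Using a = (v - v0) / t
a = (16 - 0) / 3
a = 16 / 3
a = 16/3 m/s^2

16/3 m/s^2


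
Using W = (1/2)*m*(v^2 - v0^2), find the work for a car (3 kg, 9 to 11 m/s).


Given: m = 3 kg, v0 = 9 m/s, v = 11 m/s
Using W = (1/2)*m*(v^2 - v0^2)
v^2 = 11^2 = 121
v0^2 = 9^2 = 81
v^2 - v0^2 = 121 - 81 = 40
W = (1/2)*3*40 = 60 J

60 J


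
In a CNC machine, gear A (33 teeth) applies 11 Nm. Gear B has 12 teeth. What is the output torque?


Given: N1 = 33, N2 = 12, T1 = 11 Nm
Using T2/T1 = N2/N1
T2 = T1 * N2 / N1
T2 = 11 * 12 / 33
T2 = 132 / 33
T2 = 4 Nm

4 Nm


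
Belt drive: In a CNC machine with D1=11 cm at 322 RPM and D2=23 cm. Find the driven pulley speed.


Given: D1 = 11 cm, w1 = 322 RPM, D2 = 23 cm
Using D1*w1 = D2*w2
w2 = D1*w1 / D2
w2 = 11*322 / 23
w2 = 3542 / 23
w2 = 154 RPM

154 RPM


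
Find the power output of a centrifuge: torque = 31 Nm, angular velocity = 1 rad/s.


Given: tau = 31 Nm, omega = 1 rad/s
Using P = tau * omega
P = 31 * 1
P = 31 W

31 W


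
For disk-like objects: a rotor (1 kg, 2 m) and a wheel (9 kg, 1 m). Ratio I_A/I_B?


Given: M1=1 kg, R1=2 m, M2=9 kg, R2=1 m
For a disk: I = (1/2)*M*R^2, so I_A/I_B = (M1*R1^2)/(M2*R2^2)
M1*R1^2 = 1*4 = 4
M2*R2^2 = 9*1 = 9
I_A/I_B = 4/9 = 4/9

4/9


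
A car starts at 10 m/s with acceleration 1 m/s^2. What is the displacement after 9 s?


Given: v0 = 10 m/s, a = 1 m/s^2, t = 9 s
Using s = v0*t + (1/2)*a*t^2
s = 10*9 + (1/2)*1*9^2
s = 90 + (1/2)*81
s = 90 + 81/2
s = 261/2

261/2 m


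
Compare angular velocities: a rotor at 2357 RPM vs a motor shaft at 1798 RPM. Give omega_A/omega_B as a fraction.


Given: RPM_A = 2357, RPM_B = 1798
omega = 2*pi*RPM/60, so omega_A/omega_B = RPM_A / RPM_B
omega_A/omega_B = 2357 / 1798
omega_A/omega_B = 2357/1798

2357/1798


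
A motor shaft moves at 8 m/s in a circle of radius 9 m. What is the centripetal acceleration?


Given: v = 8 m/s, r = 9 m
Using a_c = v^2 / r
a_c = 8^2 / 9
a_c = 64 / 9
a_c = 64/9 m/s^2

64/9 m/s^2


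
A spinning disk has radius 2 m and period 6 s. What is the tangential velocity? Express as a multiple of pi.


Given: radius r = 2 m, period T = 6 s
Using v = 2*pi*r / T
v = 2*pi*2 / 6
v = 4*pi / 6
v = 2/3*pi m/s

2/3*pi m/s


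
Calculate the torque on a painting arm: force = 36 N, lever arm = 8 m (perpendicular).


Given: F = 36 N, r = 8 m, angle = 90 deg (perpendicular)
Using tau = F * r * sin(90)
sin(90) = 1
tau = 36 * 8 * 1
tau = 288 Nm

288 Nm


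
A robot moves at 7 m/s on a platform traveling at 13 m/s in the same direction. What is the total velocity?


Given: object velocity = 7 m/s, platform velocity = 13 m/s (same direction)
Using classical velocity addition: v_total = v_object + v_platform
v_total = 7 + 13
v_total = 20 m/s

20 m/s


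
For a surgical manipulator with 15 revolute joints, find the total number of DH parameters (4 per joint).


Given: 15 joints, 4 DH parameters per joint (d, theta, a, alpha)
Total DH parameters = number_of_joints * 4
Total = 15 * 4
Total = 60

60


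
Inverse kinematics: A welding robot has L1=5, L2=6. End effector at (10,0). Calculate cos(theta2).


Given: L1 = 5, L2 = 6, target (x, y) = (10, 0)
Using cos(theta2) = (x^2 + y^2 - L1^2 - L2^2) / (2*L1*L2)
x^2 + y^2 = 10^2 + 0 = 100
L1^2 + L2^2 = 25 + 36 = 61
Numerator = 100 - 61 = 39
Denominator = 2*5*6 = 60
cos(theta2) = 39/60 = 13/20

13/20


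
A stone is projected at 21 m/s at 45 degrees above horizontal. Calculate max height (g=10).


Given: v0 = 21 m/s, theta = 45 deg, g = 10 m/s^2
sin^2(45) = 1/2
Using H = v0^2 * sin^2(theta) / (2*g)
H = 21^2 * 1/2 / (2*10)
H = 441 * 1/2 / 20
H = 441/2 / 20
H = 441/40 m

441/40 m


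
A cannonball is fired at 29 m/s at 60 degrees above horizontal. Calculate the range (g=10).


Given: v0 = 29 m/s, theta = 60 deg, g = 10 m/s^2
sin(2*60) = sin(120) = sqrt(3)/2
Using R = v0^2 * sin(2*theta) / g
R = 29^2 * (sqrt(3)/2) / 10
R = 841 * sqrt(3) / 20
R = 841/20*sqrt(3) m

841/20*sqrt(3) m


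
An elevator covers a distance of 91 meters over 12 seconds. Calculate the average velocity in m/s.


Given: distance d = 91 m, time t = 12 s
Using v = d / t
v = 91 / 12
v = 91/12 m/s

91/12 m/s


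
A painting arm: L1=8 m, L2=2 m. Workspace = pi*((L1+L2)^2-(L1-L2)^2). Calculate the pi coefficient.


Given: L1 = 8, L2 = 2
(L1+L2)^2 = (10)^2 = 100
(L1-L2)^2 = (6)^2 = 36
Difference = 100 - 36 = 64
This equals 4*L1*L2 = 4*8*2 = 64
Workspace area = 64*pi

64


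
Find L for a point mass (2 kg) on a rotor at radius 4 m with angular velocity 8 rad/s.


Given: m = 2 kg, r = 4 m, omega = 8 rad/s
For a point mass: I = m*r^2
I = 2*4^2 = 2*16 = 32
L = I*omega = 32*8
L = 256 kg*m^2/s

256 kg*m^2/s


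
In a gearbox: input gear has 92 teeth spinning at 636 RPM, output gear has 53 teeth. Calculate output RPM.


Given: N1 = 92 teeth, w1 = 636 RPM, N2 = 53 teeth
Using N1*w1 = N2*w2
w2 = N1*w1 / N2
w2 = 92*636 / 53
w2 = 58512 / 53
w2 = 1104 RPM

1104 RPM


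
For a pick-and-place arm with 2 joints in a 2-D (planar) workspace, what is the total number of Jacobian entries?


Given: task space dimension = 2, joints = 2
Jacobian is a 2 x 2 matrix
Total entries = rows * columns
Total = 2 * 2
Total = 4

4


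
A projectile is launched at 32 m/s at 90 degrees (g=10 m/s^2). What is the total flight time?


Given: v0 = 32 m/s, theta = 90 deg, g = 10 m/s^2
sin(90) = 1
Using T = 2*v0*sin(theta) / g
T = 2*32*1 / 10
T = 64 / 10
T = 32/5 s

32/5 s


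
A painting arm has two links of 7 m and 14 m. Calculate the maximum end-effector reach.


Given: L1 = 7 m, L2 = 14 m
For a 2-link planar arm, max reach = L1 + L2 (fully extended)
Max reach = 7 + 14
Max reach = 21 m

21 m


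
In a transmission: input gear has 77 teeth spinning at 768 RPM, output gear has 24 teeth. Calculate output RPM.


Given: N1 = 77 teeth, w1 = 768 RPM, N2 = 24 teeth
Using N1*w1 = N2*w2
w2 = N1*w1 / N2
w2 = 77*768 / 24
w2 = 59136 / 24
w2 = 2464 RPM

2464 RPM


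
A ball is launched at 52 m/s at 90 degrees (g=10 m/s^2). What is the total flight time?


Given: v0 = 52 m/s, theta = 90 deg, g = 10 m/s^2
sin(90) = 1
Using T = 2*v0*sin(theta) / g
T = 2*52*1 / 10
T = 104 / 10
T = 52/5 s

52/5 s


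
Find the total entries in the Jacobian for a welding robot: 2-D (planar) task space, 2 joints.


Given: task space dimension = 2, joints = 2
Jacobian is a 2 x 2 matrix
Total entries = rows * columns
Total = 2 * 2
Total = 4

4


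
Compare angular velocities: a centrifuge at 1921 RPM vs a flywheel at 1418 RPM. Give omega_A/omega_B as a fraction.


Given: RPM_A = 1921, RPM_B = 1418
omega = 2*pi*RPM/60, so omega_A/omega_B = RPM_A / RPM_B
omega_A/omega_B = 1921 / 1418
omega_A/omega_B = 1921/1418

1921/1418


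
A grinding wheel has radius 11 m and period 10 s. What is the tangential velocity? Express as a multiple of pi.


Given: radius r = 11 m, period T = 10 s
Using v = 2*pi*r / T
v = 2*pi*11 / 10
v = 22*pi / 10
v = 11/5*pi m/s

11/5*pi m/s


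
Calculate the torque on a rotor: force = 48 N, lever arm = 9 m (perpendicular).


Given: F = 48 N, r = 9 m, angle = 90 deg (perpendicular)
Using tau = F * r * sin(90)
sin(90) = 1
tau = 48 * 9 * 1
tau = 432 Nm

432 Nm


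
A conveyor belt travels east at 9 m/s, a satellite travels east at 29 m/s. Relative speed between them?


Given: v_A = 9 m/s east, v_B = 29 m/s east
Both move in the same direction; relative speed = |v_A - v_B|
|9 - 29| = |-20|
= 20 m/s

20 m/s


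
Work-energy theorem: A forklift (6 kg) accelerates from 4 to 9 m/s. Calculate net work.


Given: m = 6 kg, v0 = 4 m/s, v = 9 m/s
Using W = (1/2)*m*(v^2 - v0^2)
v^2 = 9^2 = 81
v0^2 = 4^2 = 16
v^2 - v0^2 = 81 - 16 = 65
W = (1/2)*6*65 = 195 J

195 J


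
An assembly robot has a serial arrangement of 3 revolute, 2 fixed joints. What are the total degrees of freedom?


Given: serial robot with 3 revolute, 2 fixed joints
DOF contribution per joint type: revolute=1, prismatic=1, spherical=3, fixed=0
DOF = 3*1 + 2*0
DOF = 3

3


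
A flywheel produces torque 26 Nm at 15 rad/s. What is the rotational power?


Given: tau = 26 Nm, omega = 15 rad/s
Using P = tau * omega
P = 26 * 15
P = 390 W

390 W


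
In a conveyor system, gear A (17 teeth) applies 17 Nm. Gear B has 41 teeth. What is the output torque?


Given: N1 = 17, N2 = 41, T1 = 17 Nm
Using T2/T1 = N2/N1
T2 = T1 * N2 / N1
T2 = 17 * 41 / 17
T2 = 697 / 17
T2 = 41 Nm

41 Nm


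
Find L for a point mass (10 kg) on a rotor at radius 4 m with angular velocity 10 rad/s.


Given: m = 10 kg, r = 4 m, omega = 10 rad/s
For a point mass: I = m*r^2
I = 10*4^2 = 10*16 = 160
L = I*omega = 160*10
L = 1600 kg*m^2/s

1600 kg*m^2/s


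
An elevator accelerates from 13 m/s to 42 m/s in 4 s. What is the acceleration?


Given: initial velocity v0 = 13 m/s, final velocity v = 42 m/s, time t = 4 s
Using a = (v - v0) / t
a = (42 - 13) / 4
a = 29 / 4
a = 29/4 m/s^2

29/4 m/s^2


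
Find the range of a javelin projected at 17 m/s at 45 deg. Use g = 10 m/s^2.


Given: v0 = 17 m/s, theta = 45 deg, g = 10 m/s^2
sin(2*45) = sin(90) = 1
Using R = v0^2 * sin(2*theta) / g
R = 17^2 * 1 / 10
R = 289 / 10
R = 289/10 m

289/10 m


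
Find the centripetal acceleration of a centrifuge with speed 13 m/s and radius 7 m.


Given: v = 13 m/s, r = 7 m
Using a_c = v^2 / r
a_c = 13^2 / 7
a_c = 169 / 7
a_c = 169/7 m/s^2

169/7 m/s^2


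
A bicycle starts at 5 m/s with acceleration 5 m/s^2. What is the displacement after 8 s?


Given: v0 = 5 m/s, a = 5 m/s^2, t = 8 s
Using s = v0*t + (1/2)*a*t^2
s = 5*8 + (1/2)*5*8^2
s = 40 + (1/2)*320
s = 40 + 160
s = 200

200 m


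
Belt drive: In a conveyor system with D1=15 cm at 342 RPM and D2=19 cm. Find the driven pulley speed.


Given: D1 = 15 cm, w1 = 342 RPM, D2 = 19 cm
Using D1*w1 = D2*w2
w2 = D1*w1 / D2
w2 = 15*342 / 19
w2 = 5130 / 19
w2 = 270 RPM

270 RPM


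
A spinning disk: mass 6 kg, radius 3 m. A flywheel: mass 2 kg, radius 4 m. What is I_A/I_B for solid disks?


Given: M1=6 kg, R1=3 m, M2=2 kg, R2=4 m
For a disk: I = (1/2)*M*R^2, so I_A/I_B = (M1*R1^2)/(M2*R2^2)
M1*R1^2 = 6*9 = 54
M2*R2^2 = 2*16 = 32
I_A/I_B = 54/32 = 27/16

27/16


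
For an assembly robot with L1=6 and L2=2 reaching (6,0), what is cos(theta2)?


Given: L1 = 6, L2 = 2, target (x, y) = (6, 0)
Using cos(theta2) = (x^2 + y^2 - L1^2 - L2^2) / (2*L1*L2)
x^2 + y^2 = 6^2 + 0 = 36
L1^2 + L2^2 = 36 + 4 = 40
Numerator = 36 - 40 = -4
Denominator = 2*6*2 = 24
cos(theta2) = -4/24 = -1/6

-1/6


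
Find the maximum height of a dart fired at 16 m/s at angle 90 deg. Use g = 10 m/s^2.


Given: v0 = 16 m/s, theta = 90 deg, g = 10 m/s^2
sin^2(90) = 1
Using H = v0^2 * sin^2(theta) / (2*g)
H = 16^2 * 1 / (2*10)
H = 256 * 1 / 20
H = 256 / 20
H = 64/5 m

64/5 m


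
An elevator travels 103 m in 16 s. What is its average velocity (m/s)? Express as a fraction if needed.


Given: distance d = 103 m, time t = 16 s
Using v = d / t
v = 103 / 16
v = 103/16 m/s

103/16 m/s


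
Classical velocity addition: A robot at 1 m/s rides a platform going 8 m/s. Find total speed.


Given: object velocity = 1 m/s, platform velocity = 8 m/s (same direction)
Using classical velocity addition: v_total = v_object + v_platform
v_total = 1 + 8
v_total = 9 m/s

9 m/s


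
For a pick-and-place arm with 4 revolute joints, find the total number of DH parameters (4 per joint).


Given: 4 joints, 4 DH parameters per joint (d, theta, a, alpha)
Total DH parameters = number_of_joints * 4
Total = 4 * 4
Total = 16

16


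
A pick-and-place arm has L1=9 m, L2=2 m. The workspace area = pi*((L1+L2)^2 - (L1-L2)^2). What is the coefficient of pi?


Given: L1 = 9, L2 = 2
(L1+L2)^2 = (11)^2 = 121
(L1-L2)^2 = (7)^2 = 49
Difference = 121 - 49 = 72
This equals 4*L1*L2 = 4*9*2 = 72
Workspace area = 72*pi

72


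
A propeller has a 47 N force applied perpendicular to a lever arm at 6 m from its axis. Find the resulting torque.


Given: F = 47 N, r = 6 m, angle = 90 deg (perpendicular)
Using tau = F * r * sin(90)
sin(90) = 1
tau = 47 * 6 * 1
tau = 282 Nm

282 Nm


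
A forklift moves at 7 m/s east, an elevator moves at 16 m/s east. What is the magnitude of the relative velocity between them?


Given: v_A = 7 m/s east, v_B = 16 m/s east
Both move in the same direction; relative speed = |v_A - v_B|
|7 - 16| = |-9|
= 9 m/s

9 m/s


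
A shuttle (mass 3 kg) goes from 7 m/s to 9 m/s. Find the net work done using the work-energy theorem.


Given: m = 3 kg, v0 = 7 m/s, v = 9 m/s
Using W = (1/2)*m*(v^2 - v0^2)
v^2 = 9^2 = 81
v0^2 = 7^2 = 49
v^2 - v0^2 = 81 - 49 = 32
W = (1/2)*3*32 = 48 J

48 J


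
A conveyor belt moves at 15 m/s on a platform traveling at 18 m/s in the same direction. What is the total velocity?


Given: object velocity = 15 m/s, platform velocity = 18 m/s (same direction)
Using classical velocity addition: v_total = v_object + v_platform
v_total = 15 + 18
v_total = 33 m/s

33 m/s


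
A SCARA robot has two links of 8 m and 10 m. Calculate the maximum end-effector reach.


Given: L1 = 8 m, L2 = 10 m
For a 2-link planar arm, max reach = L1 + L2 (fully extended)
Max reach = 8 + 10
Max reach = 18 m

18 m


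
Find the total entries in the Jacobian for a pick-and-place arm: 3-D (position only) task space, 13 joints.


Given: task space dimension = 3, joints = 13
Jacobian is a 3 x 13 matrix
Total entries = rows * columns
Total = 3 * 13
Total = 39

39


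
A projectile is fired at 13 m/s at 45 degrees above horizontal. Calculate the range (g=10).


Given: v0 = 13 m/s, theta = 45 deg, g = 10 m/s^2
sin(2*45) = sin(90) = 1
Using R = v0^2 * sin(2*theta) / g
R = 13^2 * 1 / 10
R = 169 / 10
R = 169/10 m

169/10 m


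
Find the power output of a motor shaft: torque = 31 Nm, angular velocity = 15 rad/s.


Given: tau = 31 Nm, omega = 15 rad/s
Using P = tau * omega
P = 31 * 15
P = 465 W

465 W


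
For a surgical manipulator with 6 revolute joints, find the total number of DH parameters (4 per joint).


Given: 6 joints, 4 DH parameters per joint (d, theta, a, alpha)
Total DH parameters = number_of_joints * 4
Total = 6 * 4
Total = 24

24


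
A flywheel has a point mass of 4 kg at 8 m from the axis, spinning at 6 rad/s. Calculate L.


Given: m = 4 kg, r = 8 m, omega = 6 rad/s
For a point mass: I = m*r^2
I = 4*8^2 = 4*64 = 256
L = I*omega = 256*6
L = 1536 kg*m^2/s

1536 kg*m^2/s


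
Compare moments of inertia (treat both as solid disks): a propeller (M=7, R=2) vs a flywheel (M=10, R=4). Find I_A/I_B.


Given: M1=7 kg, R1=2 m, M2=10 kg, R2=4 m
For a disk: I = (1/2)*M*R^2, so I_A/I_B = (M1*R1^2)/(M2*R2^2)
M1*R1^2 = 7*4 = 28
M2*R2^2 = 10*16 = 160
I_A/I_B = 28/160 = 7/40

7/40


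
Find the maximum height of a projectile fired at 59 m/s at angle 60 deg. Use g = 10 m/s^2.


Given: v0 = 59 m/s, theta = 60 deg, g = 10 m/s^2
sin^2(60) = 3/4
Using H = v0^2 * sin^2(theta) / (2*g)
H = 59^2 * 3/4 / (2*10)
H = 3481 * 3/4 / 20
H = 10443/4 / 20
H = 10443/80 m

10443/80 m


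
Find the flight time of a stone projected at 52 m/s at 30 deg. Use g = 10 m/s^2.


Given: v0 = 52 m/s, theta = 30 deg, g = 10 m/s^2
sin(30) = 1/2
Using T = 2*v0*sin(theta) / g
T = 2*52*1/2 / 10
T = 52 / 10
T = 26/5 s

26/5 s


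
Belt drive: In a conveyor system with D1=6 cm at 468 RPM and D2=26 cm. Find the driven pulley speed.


Given: D1 = 6 cm, w1 = 468 RPM, D2 = 26 cm
Using D1*w1 = D2*w2
w2 = D1*w1 / D2
w2 = 6*468 / 26
w2 = 2808 / 26
w2 = 108 RPM

108 RPM


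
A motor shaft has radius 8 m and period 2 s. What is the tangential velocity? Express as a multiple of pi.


Given: radius r = 8 m, period T = 2 s
Using v = 2*pi*r / T
v = 2*pi*8 / 2
v = 16*pi / 2
v = 8*pi m/s

8*pi m/s


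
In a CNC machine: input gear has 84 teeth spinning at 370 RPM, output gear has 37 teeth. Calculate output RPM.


Given: N1 = 84 teeth, w1 = 370 RPM, N2 = 37 teeth
Using N1*w1 = N2*w2
w2 = N1*w1 / N2
w2 = 84*370 / 37
w2 = 31080 / 37
w2 = 840 RPM

840 RPM


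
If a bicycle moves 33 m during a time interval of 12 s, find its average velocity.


Given: distance d = 33 m, time t = 12 s
Using v = d / t
v = 33 / 12
v = 11/4 m/s

11/4 m/s


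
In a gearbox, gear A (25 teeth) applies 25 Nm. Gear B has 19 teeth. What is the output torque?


Given: N1 = 25, N2 = 19, T1 = 25 Nm
Using T2/T1 = N2/N1
T2 = T1 * N2 / N1
T2 = 25 * 19 / 25
T2 = 475 / 25
T2 = 19 Nm

19 Nm


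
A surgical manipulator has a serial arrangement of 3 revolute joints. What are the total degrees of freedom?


Given: serial robot with 3 revolute joints
DOF contribution per joint type: revolute=1, prismatic=1, spherical=3, fixed=0
DOF = 3*1
DOF = 3

3


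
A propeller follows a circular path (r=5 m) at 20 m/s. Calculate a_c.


Given: v = 20 m/s, r = 5 m
Using a_c = v^2 / r
a_c = 20^2 / 5
a_c = 400 / 5
a_c = 80 m/s^2

80 m/s^2


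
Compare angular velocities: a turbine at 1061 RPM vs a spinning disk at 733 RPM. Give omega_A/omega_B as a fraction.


Given: RPM_A = 1061, RPM_B = 733
omega = 2*pi*RPM/60, so omega_A/omega_B = RPM_A / RPM_B
omega_A/omega_B = 1061 / 733
omega_A/omega_B = 1061/733

1061/733


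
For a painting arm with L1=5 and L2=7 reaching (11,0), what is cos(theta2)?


Given: L1 = 5, L2 = 7, target (x, y) = (11, 0)
Using cos(theta2) = (x^2 + y^2 - L1^2 - L2^2) / (2*L1*L2)
x^2 + y^2 = 11^2 + 0 = 121
L1^2 + L2^2 = 25 + 49 = 74
Numerator = 121 - 74 = 47
Denominator = 2*5*7 = 70
cos(theta2) = 47/70 = 47/70

47/70


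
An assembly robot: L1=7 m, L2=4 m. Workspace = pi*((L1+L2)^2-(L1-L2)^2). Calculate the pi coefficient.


Given: L1 = 7, L2 = 4
(L1+L2)^2 = (11)^2 = 121
(L1-L2)^2 = (3)^2 = 9
Difference = 121 - 9 = 112
This equals 4*L1*L2 = 4*7*4 = 112
Workspace area = 112*pi

112


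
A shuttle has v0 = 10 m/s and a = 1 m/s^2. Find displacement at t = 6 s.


Given: v0 = 10 m/s, a = 1 m/s^2, t = 6 s
Using s = v0*t + (1/2)*a*t^2
s = 10*6 + (1/2)*1*6^2
s = 60 + (1/2)*36
s = 60 + 18
s = 78

78 m


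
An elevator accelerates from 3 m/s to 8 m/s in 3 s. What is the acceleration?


Given: initial velocity v0 = 3 m/s, final velocity v = 8 m/s, time t = 3 s
Using a = (v - v0) / t
a = (8 - 3) / 3
a = 5 / 3
a = 5/3 m/s^2

5/3 m/s^2


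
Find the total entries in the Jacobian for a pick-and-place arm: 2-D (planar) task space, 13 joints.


Given: task space dimension = 2, joints = 13
Jacobian is a 2 x 13 matrix
Total entries = rows * columns
Total = 2 * 13
Total = 26

26


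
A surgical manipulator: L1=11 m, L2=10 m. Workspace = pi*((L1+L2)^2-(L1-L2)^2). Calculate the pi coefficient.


Given: L1 = 11, L2 = 10
(L1+L2)^2 = (21)^2 = 441
(L1-L2)^2 = (1)^2 = 1
Difference = 441 - 1 = 440
This equals 4*L1*L2 = 4*11*10 = 440
Workspace area = 440*pi

440


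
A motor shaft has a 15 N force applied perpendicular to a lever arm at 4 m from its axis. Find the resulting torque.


Given: F = 15 N, r = 4 m, angle = 90 deg (perpendicular)
Using tau = F * r * sin(90)
sin(90) = 1
tau = 15 * 4 * 1
tau = 60 Nm

60 Nm


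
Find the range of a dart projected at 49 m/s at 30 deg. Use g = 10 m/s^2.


Given: v0 = 49 m/s, theta = 30 deg, g = 10 m/s^2
sin(2*30) = sin(60) = sqrt(3)/2
Using R = v0^2 * sin(2*theta) / g
R = 49^2 * (sqrt(3)/2) / 10
R = 2401 * sqrt(3) / 20
R = 2401/20*sqrt(3) m

2401/20*sqrt(3) m


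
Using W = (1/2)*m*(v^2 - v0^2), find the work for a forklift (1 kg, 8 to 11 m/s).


Given: m = 1 kg, v0 = 8 m/s, v = 11 m/s
Using W = (1/2)*m*(v^2 - v0^2)
v^2 = 11^2 = 121
v0^2 = 8^2 = 64
v^2 - v0^2 = 121 - 64 = 57
W = (1/2)*1*57 = 57/2 J

57/2 J


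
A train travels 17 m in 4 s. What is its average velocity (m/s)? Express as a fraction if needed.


Given: distance d = 17 m, time t = 4 s
Using v = d / t
v = 17 / 4
v = 17/4 m/s

17/4 m/s


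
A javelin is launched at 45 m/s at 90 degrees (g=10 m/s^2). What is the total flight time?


Given: v0 = 45 m/s, theta = 90 deg, g = 10 m/s^2
sin(90) = 1
Using T = 2*v0*sin(theta) / g
T = 2*45*1 / 10
T = 90 / 10
T = 9 s

9 s


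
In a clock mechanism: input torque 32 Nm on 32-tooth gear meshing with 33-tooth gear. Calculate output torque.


Given: N1 = 32, N2 = 33, T1 = 32 Nm
Using T2/T1 = N2/N1
T2 = T1 * N2 / N1
T2 = 32 * 33 / 32
T2 = 1056 / 32
T2 = 33 Nm

33 Nm


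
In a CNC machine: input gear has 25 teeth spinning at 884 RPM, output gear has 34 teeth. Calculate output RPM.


Given: N1 = 25 teeth, w1 = 884 RPM, N2 = 34 teeth
Using N1*w1 = N2*w2
w2 = N1*w1 / N2
w2 = 25*884 / 34
w2 = 22100 / 34
w2 = 650 RPM

650 RPM


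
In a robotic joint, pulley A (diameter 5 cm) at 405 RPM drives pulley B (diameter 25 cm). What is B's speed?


Given: D1 = 5 cm, w1 = 405 RPM, D2 = 25 cm
Using D1*w1 = D2*w2
w2 = D1*w1 / D2
w2 = 5*405 / 25
w2 = 2025 / 25
w2 = 81 RPM

81 RPM


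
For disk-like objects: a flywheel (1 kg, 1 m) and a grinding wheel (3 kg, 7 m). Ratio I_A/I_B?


Given: M1=1 kg, R1=1 m, M2=3 kg, R2=7 m
For a disk: I = (1/2)*M*R^2, so I_A/I_B = (M1*R1^2)/(M2*R2^2)
M1*R1^2 = 1*1 = 1
M2*R2^2 = 3*49 = 147
I_A/I_B = 1/147 = 1/147

1/147


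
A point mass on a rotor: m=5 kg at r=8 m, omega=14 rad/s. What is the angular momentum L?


Given: m = 5 kg, r = 8 m, omega = 14 rad/s
For a point mass: I = m*r^2
I = 5*8^2 = 5*64 = 320
L = I*omega = 320*14
L = 4480 kg*m^2/s

4480 kg*m^2/s


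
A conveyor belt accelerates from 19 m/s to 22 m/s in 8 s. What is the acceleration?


Given: initial velocity v0 = 19 m/s, final velocity v = 22 m/s, time t = 8 s
Using a = (v - v0) / t
a = (22 - 19) / 8
a = 3 / 8
a = 3/8 m/s^2

3/8 m/s^2


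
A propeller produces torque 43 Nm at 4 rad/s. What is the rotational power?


Given: tau = 43 Nm, omega = 4 rad/s
Using P = tau * omega
P = 43 * 4
P = 172 W

172 W


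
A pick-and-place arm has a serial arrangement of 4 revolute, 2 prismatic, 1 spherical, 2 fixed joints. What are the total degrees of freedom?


Given: serial robot with 4 revolute, 2 prismatic, 1 spherical, 2 fixed joints
DOF contribution per joint type: revolute=1, prismatic=1, spherical=3, fixed=0
DOF = 4*1 + 2*1 + 1*3 + 2*0
DOF = 9

9


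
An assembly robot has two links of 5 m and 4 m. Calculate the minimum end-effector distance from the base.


Given: L1 = 5 m, L2 = 4 m
For a 2-link planar arm, min reach = |L1 - L2| (second link folded back)
Min reach = |5 - 4|
Min reach = 1 m

1 m


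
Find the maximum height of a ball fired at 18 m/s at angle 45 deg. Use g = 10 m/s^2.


Given: v0 = 18 m/s, theta = 45 deg, g = 10 m/s^2
sin^2(45) = 1/2
Using H = v0^2 * sin^2(theta) / (2*g)
H = 18^2 * 1/2 / (2*10)
H = 324 * 1/2 / 20
H = 162 / 20
H = 81/10 m

81/10 m


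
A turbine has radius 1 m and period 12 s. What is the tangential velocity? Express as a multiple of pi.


Given: radius r = 1 m, period T = 12 s
Using v = 2*pi*r / T
v = 2*pi*1 / 12
v = 2*pi / 12
v = 1/6*pi m/s

1/6*pi m/s


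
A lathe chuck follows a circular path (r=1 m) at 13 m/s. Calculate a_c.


Given: v = 13 m/s, r = 1 m
Using a_c = v^2 / r
a_c = 13^2 / 1
a_c = 169 / 1
a_c = 169 m/s^2

169 m/s^2


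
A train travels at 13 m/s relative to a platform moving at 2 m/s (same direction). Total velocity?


Given: object velocity = 13 m/s, platform velocity = 2 m/s (same direction)
Using classical velocity addition: v_total = v_object + v_platform
v_total = 13 + 2
v_total = 15 m/s

15 m/s


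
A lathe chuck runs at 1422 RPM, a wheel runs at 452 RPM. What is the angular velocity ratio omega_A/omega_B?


Given: RPM_A = 1422, RPM_B = 452
omega = 2*pi*RPM/60, so omega_A/omega_B = RPM_A / RPM_B
omega_A/omega_B = 1422 / 452
omega_A/omega_B = 711/226

711/226


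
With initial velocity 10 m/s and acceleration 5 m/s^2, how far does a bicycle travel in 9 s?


Given: v0 = 10 m/s, a = 5 m/s^2, t = 9 s
Using s = v0*t + (1/2)*a*t^2
s = 10*9 + (1/2)*5*9^2
s = 90 + (1/2)*405
s = 90 + 405/2
s = 585/2

585/2 m


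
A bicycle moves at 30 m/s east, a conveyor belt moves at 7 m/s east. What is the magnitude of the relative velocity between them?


Given: v_A = 30 m/s east, v_B = 7 m/s east
Both move in the same direction; relative speed = |v_A - v_B|
|30 - 7| = |23|
= 23 m/s

23 m/s


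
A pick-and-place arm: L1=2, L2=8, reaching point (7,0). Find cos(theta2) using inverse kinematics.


Given: L1 = 2, L2 = 8, target (x, y) = (7, 0)
Using cos(theta2) = (x^2 + y^2 - L1^2 - L2^2) / (2*L1*L2)
x^2 + y^2 = 7^2 + 0 = 49
L1^2 + L2^2 = 4 + 64 = 68
Numerator = 49 - 68 = -19
Denominator = 2*2*8 = 32
cos(theta2) = -19/32 = -19/32

-19/32


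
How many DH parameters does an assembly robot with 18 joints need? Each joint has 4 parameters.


Given: 18 joints, 4 DH parameters per joint (d, theta, a, alpha)
Total DH parameters = number_of_joints * 4
Total = 18 * 4
Total = 72

72


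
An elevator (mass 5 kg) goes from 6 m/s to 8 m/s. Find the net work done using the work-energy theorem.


Given: m = 5 kg, v0 = 6 m/s, v = 8 m/s
Using W = (1/2)*m*(v^2 - v0^2)
v^2 = 8^2 = 64
v0^2 = 6^2 = 36
v^2 - v0^2 = 64 - 36 = 28
W = (1/2)*5*28 = 70 J

70 J


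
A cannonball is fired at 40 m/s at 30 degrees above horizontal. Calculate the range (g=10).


Given: v0 = 40 m/s, theta = 30 deg, g = 10 m/s^2
sin(2*30) = sin(60) = sqrt(3)/2
Using R = v0^2 * sin(2*theta) / g
R = 40^2 * (sqrt(3)/2) / 10
R = 1600 * sqrt(3) / 20
R = 80*sqrt(3) m

80*sqrt(3) m


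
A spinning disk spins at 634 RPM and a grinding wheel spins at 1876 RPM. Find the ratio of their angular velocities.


Given: RPM_A = 634, RPM_B = 1876
omega = 2*pi*RPM/60, so omega_A/omega_B = RPM_A / RPM_B
omega_A/omega_B = 634 / 1876
omega_A/omega_B = 317/938

317/938


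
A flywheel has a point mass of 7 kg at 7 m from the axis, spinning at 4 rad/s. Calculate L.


Given: m = 7 kg, r = 7 m, omega = 4 rad/s
For a point mass: I = m*r^2
I = 7*7^2 = 7*49 = 343
L = I*omega = 343*4
L = 1372 kg*m^2/s

1372 kg*m^2/s


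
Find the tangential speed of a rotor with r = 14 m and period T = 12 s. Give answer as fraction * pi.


Given: radius r = 14 m, period T = 12 s
Using v = 2*pi*r / T
v = 2*pi*14 / 12
v = 28*pi / 12
v = 7/3*pi m/s

7/3*pi m/s


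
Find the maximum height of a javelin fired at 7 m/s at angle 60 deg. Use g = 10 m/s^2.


Given: v0 = 7 m/s, theta = 60 deg, g = 10 m/s^2
sin^2(60) = 3/4
Using H = v0^2 * sin^2(theta) / (2*g)
H = 7^2 * 3/4 / (2*10)
H = 49 * 3/4 / 20
H = 147/4 / 20
H = 147/80 m

147/80 m


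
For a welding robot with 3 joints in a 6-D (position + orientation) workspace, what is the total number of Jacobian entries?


Given: task space dimension = 6, joints = 3
Jacobian is a 6 x 3 matrix
Total entries = rows * columns
Total = 6 * 3
Total = 18

18


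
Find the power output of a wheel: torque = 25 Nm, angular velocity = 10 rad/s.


Given: tau = 25 Nm, omega = 10 rad/s
Using P = tau * omega
P = 25 * 10
P = 250 W

250 W


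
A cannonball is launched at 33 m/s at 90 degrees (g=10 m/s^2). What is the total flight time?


Given: v0 = 33 m/s, theta = 90 deg, g = 10 m/s^2
sin(90) = 1
Using T = 2*v0*sin(theta) / g
T = 2*33*1 / 10
T = 66 / 10
T = 33/5 s

33/5 s


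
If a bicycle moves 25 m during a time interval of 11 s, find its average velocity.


Given: distance d = 25 m, time t = 11 s
Using v = d / t
v = 25 / 11
v = 25/11 m/s

25/11 m/s


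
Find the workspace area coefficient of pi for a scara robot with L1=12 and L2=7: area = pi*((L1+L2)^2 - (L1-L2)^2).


Given: L1 = 12, L2 = 7
(L1+L2)^2 = (19)^2 = 361
(L1-L2)^2 = (5)^2 = 25
Difference = 361 - 25 = 336
This equals 4*L1*L2 = 4*12*7 = 336
Workspace area = 336*pi

336


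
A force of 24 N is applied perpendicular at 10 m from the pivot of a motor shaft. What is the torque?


Given: F = 24 N, r = 10 m, angle = 90 deg (perpendicular)
Using tau = F * r * sin(90)
sin(90) = 1
tau = 24 * 10 * 1
tau = 240 Nm

240 Nm


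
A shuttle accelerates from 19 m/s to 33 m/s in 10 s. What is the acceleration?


Given: initial velocity v0 = 19 m/s, final velocity v = 33 m/s, time t = 10 s
Using a = (v - v0) / t
a = (33 - 19) / 10
a = 14 / 10
a = 7/5 m/s^2

7/5 m/s^2
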